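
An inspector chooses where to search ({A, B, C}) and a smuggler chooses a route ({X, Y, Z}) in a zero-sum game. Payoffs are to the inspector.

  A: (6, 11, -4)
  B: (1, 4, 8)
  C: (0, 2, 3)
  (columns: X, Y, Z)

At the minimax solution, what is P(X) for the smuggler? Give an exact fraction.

Row minima: A → -4, B → 1, C → 0; maximin = 1.
Column maxima: X → 6, Y → 11, Z → 8; minimax = 6.
1 ≠ 6, so there is no saddle point; optimal play is mixed.
C is strictly dominated by B, so the inspector never plays it.
Y is strictly dominated by X (it gives the inspector strictly more in every row), so the smuggler never plays it.
On the remaining 2×2 (A, B vs X, Z):
Let the inspector play A with probability p. Expected payoff against X: 6p + 1(1−p) = 5p + 1; against Z: (-4)p + 8(1−p) = −12p + 8.
Setting these equal: 5p + 1 = −12p + 8 ⇒ 17p = 7 ⇒ p = 7/17, and the value is (5)·(7/17) + 1 = 52/17.
For the smuggler: with q = P(X), equating A's and B's payoffs gives 10q − 4 = −7q + 8 ⇒ q = 12/17.

12/17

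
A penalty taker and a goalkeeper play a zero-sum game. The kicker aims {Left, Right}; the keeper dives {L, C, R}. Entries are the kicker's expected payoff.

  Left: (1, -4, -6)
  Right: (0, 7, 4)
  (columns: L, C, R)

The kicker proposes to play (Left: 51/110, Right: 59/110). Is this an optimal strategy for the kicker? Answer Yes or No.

No

Against L this mix gives (51/110)·1 + (59/110)·0 = 51/110.
Against C this mix gives (51/110)·(-4) + (59/110)·7 = 19/10.
Against R this mix gives (51/110)·(-6) + (59/110)·4 = -7/11.
The keeper will play R, holding the kicker to -7/11. Shifting weight toward the row that does better against R would raise this floor (the equalizing mix achieves 4/11 against both R and L), so the proposed strategy is not optimal.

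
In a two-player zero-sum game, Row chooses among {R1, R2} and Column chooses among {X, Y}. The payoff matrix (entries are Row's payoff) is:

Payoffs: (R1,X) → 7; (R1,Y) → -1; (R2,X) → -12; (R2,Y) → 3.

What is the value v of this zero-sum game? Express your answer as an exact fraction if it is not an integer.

Row minima: R1 → -1, R2 → -12; maximin = -1.
Column maxima: X → 7, Y → 3; minimax = 3.
-1 ≠ 3, so there is no saddle point; optimal play is mixed.
Let Row play R1 with probability p. Expected payoff against X: 7p + (-12)(1−p) = 19p − 12; against Y: (-1)p + 3(1−p) = −4p + 3.
Setting these equal: 19p − 12 = −4p + 3 ⇒ 23p = 15 ⇒ p = 15/23, and the value is (19)·(15/23) − 12 = 9/23.
For Column: with q = P(X), equating R1's and R2's payoffs gives 8q − 1 = −15q + 3 ⇒ q = 4/23.

9/23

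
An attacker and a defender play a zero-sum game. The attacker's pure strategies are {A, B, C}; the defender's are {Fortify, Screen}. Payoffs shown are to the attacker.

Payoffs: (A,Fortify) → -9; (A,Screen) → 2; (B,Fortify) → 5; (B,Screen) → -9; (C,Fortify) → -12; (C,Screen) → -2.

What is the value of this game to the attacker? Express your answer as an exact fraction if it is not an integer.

Row minima: A → -9, B → -9, C → -12; maximin = -9.
Column maxima: Fortify → 5, Screen → 2; minimax = 2.
-9 ≠ 2, so there is no saddle point; optimal play is mixed.
C is strictly dominated by A, so the attacker never plays it.
On the remaining 2×2 (A, B vs Fortify, Screen):
Let the attacker play A with probability p. Expected payoff against Fortify: (-9)p + 5(1−p) = −14p + 5; against Screen: 2p + (-9)(1−p) = 11p − 9.
Setting these equal: −14p + 5 = 11p − 9 ⇒ −25p = -14 ⇒ p = 14/25, and the value is (-14)·(14/25) + 5 = -71/25.
For the defender: with q = P(Fortify), equating A's and B's payoffs gives −11q + 2 = 14q − 9 ⇒ q = 11/25.

-71/25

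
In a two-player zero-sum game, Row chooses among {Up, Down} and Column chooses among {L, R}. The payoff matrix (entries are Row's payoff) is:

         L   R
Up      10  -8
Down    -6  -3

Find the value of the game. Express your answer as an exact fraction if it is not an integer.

Row minima: Up → -8, Down → -6; maximin = -6.
Column maxima: L → 10, R → -3; minimax = -3.
-6 ≠ -3, so there is no saddle point; optimal play is mixed.
Let Row play Up with probability p. Expected payoff against L: 10p + (-6)(1−p) = 16p − 6; against R: (-8)p + (-3)(1−p) = −5p − 3.
Setting these equal: 16p − 6 = −5p − 3 ⇒ 21p = 3 ⇒ p = 1/7, and the value is (16)·(1/7) − 6 = -26/7.
For Column: with q = P(L), equating Up's and Down's payoffs gives 18q − 8 = −3q − 3 ⇒ q = 5/21.

-26/7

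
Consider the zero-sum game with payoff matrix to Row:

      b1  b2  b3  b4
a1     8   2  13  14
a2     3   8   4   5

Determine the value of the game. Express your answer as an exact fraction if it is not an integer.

58/11

Row minima: a1 → 2, a2 → 3; maximin = 3.
Column maxima: b1 → 8, b2 → 8, b3 → 13, b4 → 14; minimax = 8.
3 ≠ 8, so there is no saddle point; optimal play is mixed.
b3 is strictly dominated by b1 (it gives Row strictly more in every row), so Column never plays it.
b4 is strictly dominated by b1 (it gives Row strictly more in every row), so Column never plays it.
On the remaining 2×2 (a1, a2 vs b1, b2):
Let Row play a1 with probability p. Expected payoff against b1: 8p + 3(1−p) = 5p + 3; against b2: 2p + 8(1−p) = −6p + 8.
Setting these equal: 5p + 3 = −6p + 8 ⇒ 11p = 5 ⇒ p = 5/11, and the value is (5)·(5/11) + 3 = 58/11.
For Column: with q = P(b1), equating a1's and a2's payoffs gives 6q + 2 = −5q + 8 ⇒ q = 6/11.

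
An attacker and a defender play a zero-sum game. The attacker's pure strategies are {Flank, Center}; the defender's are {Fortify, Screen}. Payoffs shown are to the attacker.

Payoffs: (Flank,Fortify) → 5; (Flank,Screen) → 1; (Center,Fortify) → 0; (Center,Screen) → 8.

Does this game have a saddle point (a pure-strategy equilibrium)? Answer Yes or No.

No

Row minima: Flank → 1, Center → 0; maximin = 1.
Column maxima: Fortify → 5, Screen → 8; minimax = 5.
1 ≠ 5, so no pure-strategy equilibrium exists.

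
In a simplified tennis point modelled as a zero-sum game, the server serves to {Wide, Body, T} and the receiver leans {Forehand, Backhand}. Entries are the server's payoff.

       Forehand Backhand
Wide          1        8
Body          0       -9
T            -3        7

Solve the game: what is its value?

Row minima: Wide → 1, Body → -9, T → -3; maximin = 1.
Column maxima: Forehand → 1, Backhand → 8; minimax = 1.
Since maximin = minimax = 1, there is a saddle point and the value is 1.

1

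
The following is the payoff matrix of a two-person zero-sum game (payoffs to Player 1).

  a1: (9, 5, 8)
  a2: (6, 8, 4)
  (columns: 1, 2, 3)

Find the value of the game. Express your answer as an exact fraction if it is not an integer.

Row minima: a1 → 5, a2 → 4; maximin = 5.
Column maxima: 1 → 9, 2 → 8, 3 → 8; minimax = 8.
5 ≠ 8, so there is no saddle point; optimal play is mixed.
1 is strictly dominated by 3 (it gives Player 1 strictly more in every row), so Player 2 never plays it.
On the remaining 2×2 (a1, a2 vs 2, 3):
Let Player 1 play a1 with probability p. Expected payoff against 2: 5p + 8(1−p) = −3p + 8; against 3: 8p + 4(1−p) = 4p + 4.
Setting these equal: −3p + 8 = 4p + 4 ⇒ −7p = -4 ⇒ p = 4/7, and the value is (-3)·(4/7) + 8 = 44/7.
For Player 2: with q = P(2), equating a1's and a2's payoffs gives −3q + 8 = 4q + 4 ⇒ q = 4/7.

44/7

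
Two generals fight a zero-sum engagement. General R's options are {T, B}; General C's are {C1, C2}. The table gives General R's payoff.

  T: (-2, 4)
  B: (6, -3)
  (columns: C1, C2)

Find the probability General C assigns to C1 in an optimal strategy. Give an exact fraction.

Row minima: T → -2, B → -3; maximin = -2.
Column maxima: C1 → 6, C2 → 4; minimax = 4.
-2 ≠ 4, so there is no saddle point; optimal play is mixed.
Let General R play T with probability p. Expected payoff against C1: (-2)p + 6(1−p) = −8p + 6; against C2: 4p + (-3)(1−p) = 7p − 3.
Setting these equal: −8p + 6 = 7p − 3 ⇒ −15p = -9 ⇒ p = 3/5, and the value is (-8)·(3/5) + 6 = 6/5.
For General C: with q = P(C1), equating T's and B's payoffs gives −6q + 4 = 9q − 3 ⇒ q = 7/15.

7/15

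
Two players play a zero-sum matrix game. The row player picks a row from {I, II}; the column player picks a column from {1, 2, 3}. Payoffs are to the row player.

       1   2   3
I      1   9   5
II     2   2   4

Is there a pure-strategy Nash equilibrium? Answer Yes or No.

Row minima: I → 1, II → 2; maximin = 2.
Column maxima: 1 → 2, 2 → 9, 3 → 5; minimax = 2.
maximin = minimax = 2, so a saddle point exists.

Yes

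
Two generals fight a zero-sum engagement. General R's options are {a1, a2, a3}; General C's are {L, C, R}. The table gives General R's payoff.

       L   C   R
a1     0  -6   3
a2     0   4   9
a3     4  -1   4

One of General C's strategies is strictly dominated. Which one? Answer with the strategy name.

C holds General R's payoff strictly below R in every row: -6 < 3, 4 < 9, -1 < 4.
So R is strictly dominated for General C.

R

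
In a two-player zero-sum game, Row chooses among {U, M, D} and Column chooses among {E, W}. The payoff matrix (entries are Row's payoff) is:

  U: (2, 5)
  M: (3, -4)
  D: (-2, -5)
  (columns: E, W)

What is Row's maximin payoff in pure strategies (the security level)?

2

Row minima: U → 2, M → -4, D → -5.
The best of these is 2.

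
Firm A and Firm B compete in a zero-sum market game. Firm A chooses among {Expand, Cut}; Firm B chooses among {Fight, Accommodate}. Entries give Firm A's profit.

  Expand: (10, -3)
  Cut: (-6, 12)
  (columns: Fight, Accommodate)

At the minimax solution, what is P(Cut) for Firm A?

13/31

Row minima: Expand → -3, Cut → -6; maximin = -3.
Column maxima: Fight → 10, Accommodate → 12; minimax = 10.
-3 ≠ 10, so there is no saddle point; optimal play is mixed.
Let Firm A play Expand with probability p. Expected payoff against Fight: 10p + (-6)(1−p) = 16p − 6; against Accommodate: (-3)p + 12(1−p) = −15p + 12.
Setting these equal: 16p − 6 = −15p + 12 ⇒ 31p = 18 ⇒ p = 18/31, and the value is (16)·(18/31) − 6 = 102/31.
For Firm B: with q = P(Fight), equating Expand's and Cut's payoffs gives 13q − 3 = −18q + 12 ⇒ q = 15/31.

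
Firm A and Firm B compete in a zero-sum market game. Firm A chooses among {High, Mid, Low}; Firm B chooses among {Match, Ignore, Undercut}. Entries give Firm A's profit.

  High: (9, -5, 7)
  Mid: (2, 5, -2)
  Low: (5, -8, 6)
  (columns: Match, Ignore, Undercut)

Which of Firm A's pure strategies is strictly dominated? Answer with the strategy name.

High gives a strictly higher payoff than Low against every column: 9 > 5, -5 > -8, 7 > 6.
So Low is strictly dominated and Firm A never plays it.

Low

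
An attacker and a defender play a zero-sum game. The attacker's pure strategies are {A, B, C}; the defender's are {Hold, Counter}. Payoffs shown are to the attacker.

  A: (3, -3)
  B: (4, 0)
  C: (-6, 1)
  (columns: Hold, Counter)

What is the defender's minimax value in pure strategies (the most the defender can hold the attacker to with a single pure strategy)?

Column maxima: Hold → 4, Counter → 1.
The smallest of these is 1.

1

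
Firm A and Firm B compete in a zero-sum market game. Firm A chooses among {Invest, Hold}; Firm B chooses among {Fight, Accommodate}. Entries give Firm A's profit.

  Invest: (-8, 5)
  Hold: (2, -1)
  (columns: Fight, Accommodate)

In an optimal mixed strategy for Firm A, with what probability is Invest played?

Row minima: Invest → -8, Hold → -1; maximin = -1.
Column maxima: Fight → 2, Accommodate → 5; minimax = 2.
-1 ≠ 2, so there is no saddle point; optimal play is mixed.
Let Firm A play Invest with probability p. Expected payoff against Fight: (-8)p + 2(1−p) = −10p + 2; against Accommodate: 5p + (-1)(1−p) = 6p − 1.
Setting these equal: −10p + 2 = 6p − 1 ⇒ −16p = -3 ⇒ p = 3/16, and the value is (-10)·(3/16) + 2 = 1/8.
For Firm B: with q = P(Fight), equating Invest's and Hold's payoffs gives −13q + 5 = 3q − 1 ⇒ q = 3/8.

3/16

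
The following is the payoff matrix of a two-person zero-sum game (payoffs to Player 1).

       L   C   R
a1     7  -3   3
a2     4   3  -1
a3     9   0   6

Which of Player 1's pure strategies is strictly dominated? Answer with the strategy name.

a1

a3 gives a strictly higher payoff than a1 against every column: 9 > 7, 0 > -3, 6 > 3.
So a1 is strictly dominated and Player 1 never plays it.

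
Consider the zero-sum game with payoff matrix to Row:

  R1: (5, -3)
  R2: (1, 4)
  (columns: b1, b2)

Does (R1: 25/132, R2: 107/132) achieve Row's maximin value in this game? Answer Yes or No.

No

Against b1 this mix gives (25/132)·5 + (107/132)·1 = 58/33.
Against b2 this mix gives (25/132)·(-3) + (107/132)·4 = 353/132.
Column will play b1, holding Row to 58/33. Shifting weight toward the row that does better against b1 would raise this floor (the equalizing mix achieves 23/11 against both b1 and b2), so the proposed strategy is not optimal.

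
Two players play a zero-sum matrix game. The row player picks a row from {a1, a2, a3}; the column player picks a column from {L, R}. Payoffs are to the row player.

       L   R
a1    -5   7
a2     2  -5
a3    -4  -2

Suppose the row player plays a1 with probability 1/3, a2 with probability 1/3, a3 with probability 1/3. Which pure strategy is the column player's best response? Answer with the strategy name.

If the column player plays L, the row player's expected payoff is (1/3)·(-5) + (1/3)·2 + (1/3)·(-4) = -7/3.
If the column player plays R, the row player's expected payoff is (1/3)·7 + (1/3)·(-5) + (1/3)·(-2) = 0.
The column player minimizes the row player's payoff; the smallest is -7/3, so the best response is L.

L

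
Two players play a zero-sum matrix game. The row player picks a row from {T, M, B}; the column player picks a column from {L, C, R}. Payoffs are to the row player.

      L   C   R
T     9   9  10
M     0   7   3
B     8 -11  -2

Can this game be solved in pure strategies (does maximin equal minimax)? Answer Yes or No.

Yes

Row minima: T → 9, M → 0, B → -11; maximin = 9.
Column maxima: L → 9, C → 9, R → 10; minimax = 9.
maximin = minimax = 9, so a saddle point exists.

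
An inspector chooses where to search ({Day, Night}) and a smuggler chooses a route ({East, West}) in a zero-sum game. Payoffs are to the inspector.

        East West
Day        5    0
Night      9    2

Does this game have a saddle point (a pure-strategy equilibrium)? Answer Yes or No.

Yes

Row minima: Day → 0, Night → 2; maximin = 2.
Column maxima: East → 9, West → 2; minimax = 2.
maximin = minimax = 2, so a saddle point exists.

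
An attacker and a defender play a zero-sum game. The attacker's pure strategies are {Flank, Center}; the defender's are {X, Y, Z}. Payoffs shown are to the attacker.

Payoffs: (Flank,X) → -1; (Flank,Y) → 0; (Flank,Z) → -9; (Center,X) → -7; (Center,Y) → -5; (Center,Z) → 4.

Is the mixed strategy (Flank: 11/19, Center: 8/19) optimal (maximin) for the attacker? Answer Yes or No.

Against X this mix gives (11/19)·(-1) + (8/19)·(-7) = -67/19.
Against Y this mix gives (11/19)·0 + (8/19)·(-5) = -40/19.
Against Z this mix gives (11/19)·(-9) + (8/19)·4 = -67/19.
All of the defender's active replies (X, Z) yield -67/19, and no column does worse for the attacker. The mix makes the defender indifferent and guarantees -67/19, so it is optimal.

Yes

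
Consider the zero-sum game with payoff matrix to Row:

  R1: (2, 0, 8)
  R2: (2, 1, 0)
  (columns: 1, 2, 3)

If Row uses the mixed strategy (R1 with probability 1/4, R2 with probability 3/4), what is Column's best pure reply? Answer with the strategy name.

2

If Column plays 1, Row's expected payoff is (1/4)·2 + (3/4)·2 = 2.
If Column plays 2, Row's expected payoff is (1/4)·0 + (3/4)·1 = 3/4.
If Column plays 3, Row's expected payoff is (1/4)·8 + (3/4)·0 = 2.
Column minimizes Row's payoff; the smallest is 3/4, so the best response is 2.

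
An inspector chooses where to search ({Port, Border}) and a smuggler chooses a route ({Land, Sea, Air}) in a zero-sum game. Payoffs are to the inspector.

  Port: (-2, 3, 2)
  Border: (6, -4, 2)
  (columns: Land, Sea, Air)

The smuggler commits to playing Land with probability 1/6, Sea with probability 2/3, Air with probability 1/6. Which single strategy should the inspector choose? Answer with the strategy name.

Expected payoff of Port: (1/6)·(-2) + (2/3)·3 + (1/6)·2 = 2.
Expected payoff of Border: (1/6)·6 + (2/3)·(-4) + (1/6)·2 = -4/3.
The largest is 2, so the inspector's best response is Port.

Port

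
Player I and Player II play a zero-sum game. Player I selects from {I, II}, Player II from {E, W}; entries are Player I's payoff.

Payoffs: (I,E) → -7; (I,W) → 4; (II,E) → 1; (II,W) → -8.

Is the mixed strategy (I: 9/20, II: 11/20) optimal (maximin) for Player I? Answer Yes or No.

Against E this mix gives (9/20)·(-7) + (11/20)·1 = -13/5.
Against W this mix gives (9/20)·4 + (11/20)·(-8) = -13/5.
All of Player II's active replies (E, W) yield -13/5, and no column does worse for Player I. The mix makes Player II indifferent and guarantees -13/5, so it is optimal.

Yes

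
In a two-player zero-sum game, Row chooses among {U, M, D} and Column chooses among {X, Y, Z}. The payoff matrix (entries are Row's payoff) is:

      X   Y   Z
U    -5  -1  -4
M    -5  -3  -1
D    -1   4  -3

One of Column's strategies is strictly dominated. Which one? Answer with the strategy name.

Y

X holds Row's payoff strictly below Y in every row: -5 < -1, -5 < -3, -1 < 4.
So Y is strictly dominated for Column.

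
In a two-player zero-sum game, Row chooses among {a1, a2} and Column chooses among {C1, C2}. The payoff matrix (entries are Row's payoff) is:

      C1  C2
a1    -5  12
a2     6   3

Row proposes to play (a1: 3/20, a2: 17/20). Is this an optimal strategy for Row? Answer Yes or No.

Yes

Against C1 this mix gives (3/20)·(-5) + (17/20)·6 = 87/20.
Against C2 this mix gives (3/20)·12 + (17/20)·3 = 87/20.
All of Column's active replies (C1, C2) yield 87/20, and no column does worse for Row. The mix makes Column indifferent and guarantees 87/20, so it is optimal.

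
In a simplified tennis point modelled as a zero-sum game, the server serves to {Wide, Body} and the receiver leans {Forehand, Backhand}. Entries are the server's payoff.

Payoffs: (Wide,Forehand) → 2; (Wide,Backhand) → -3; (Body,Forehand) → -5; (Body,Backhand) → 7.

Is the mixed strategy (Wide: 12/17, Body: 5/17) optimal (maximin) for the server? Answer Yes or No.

Against Forehand this mix gives (12/17)·2 + (5/17)·(-5) = -1/17.
Against Backhand this mix gives (12/17)·(-3) + (5/17)·7 = -1/17.
All of the receiver's active replies (Forehand, Backhand) yield -1/17, and no column does worse for the server. The mix makes the receiver indifferent and guarantees -1/17, so it is optimal.

Yes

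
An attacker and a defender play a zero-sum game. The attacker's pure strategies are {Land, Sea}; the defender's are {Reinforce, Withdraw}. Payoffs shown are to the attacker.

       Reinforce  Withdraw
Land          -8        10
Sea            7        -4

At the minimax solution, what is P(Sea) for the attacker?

18/29

Row minima: Land → -8, Sea → -4; maximin = -4.
Column maxima: Reinforce → 7, Withdraw → 10; minimax = 7.
-4 ≠ 7, so there is no saddle point; optimal play is mixed.
Let the attacker play Land with probability p. Expected payoff against Reinforce: (-8)p + 7(1−p) = −15p + 7; against Withdraw: 10p + (-4)(1−p) = 14p − 4.
Setting these equal: −15p + 7 = 14p − 4 ⇒ −29p = -11 ⇒ p = 11/29, and the value is (-15)·(11/29) + 7 = 38/29.
For the defender: with q = P(Reinforce), equating Land's and Sea's payoffs gives −18q + 10 = 11q − 4 ⇒ q = 14/29.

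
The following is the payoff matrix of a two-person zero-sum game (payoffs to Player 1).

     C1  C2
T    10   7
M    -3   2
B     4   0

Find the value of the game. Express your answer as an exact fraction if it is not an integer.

Row minima: T → 7, M → -3, B → 0; maximin = 7.
Column maxima: C1 → 10, C2 → 7; minimax = 7.
Since maximin = minimax = 7, there is a saddle point and the value is 7.

7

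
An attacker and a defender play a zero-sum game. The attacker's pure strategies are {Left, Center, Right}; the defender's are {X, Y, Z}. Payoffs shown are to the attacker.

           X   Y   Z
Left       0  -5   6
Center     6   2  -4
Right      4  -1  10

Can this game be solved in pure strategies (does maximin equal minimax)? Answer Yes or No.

No

Row minima: Left → -5, Center → -4, Right → -1; maximin = -1.
Column maxima: X → 6, Y → 2, Z → 10; minimax = 2.
-1 ≠ 2, so no pure-strategy equilibrium exists.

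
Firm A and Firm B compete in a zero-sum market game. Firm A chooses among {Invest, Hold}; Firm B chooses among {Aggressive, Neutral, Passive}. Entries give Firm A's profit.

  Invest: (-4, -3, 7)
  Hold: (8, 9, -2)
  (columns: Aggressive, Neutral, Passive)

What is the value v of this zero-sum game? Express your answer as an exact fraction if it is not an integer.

16/7

Row minima: Invest → -4, Hold → -2; maximin = -2.
Column maxima: Aggressive → 8, Neutral → 9, Passive → 7; minimax = 7.
-2 ≠ 7, so there is no saddle point; optimal play is mixed.
Neutral is strictly dominated by Aggressive (it gives Firm A strictly more in every row), so Firm B never plays it.
On the remaining 2×2 (Invest, Hold vs Aggressive, Passive):
Let Firm A play Invest with probability p. Expected payoff against Aggressive: (-4)p + 8(1−p) = −12p + 8; against Passive: 7p + (-2)(1−p) = 9p − 2.
Setting these equal: −12p + 8 = 9p − 2 ⇒ −21p = -10 ⇒ p = 10/21, and the value is (-12)·(10/21) + 8 = 16/7.
For Firm B: with q = P(Aggressive), equating Invest's and Hold's payoffs gives −11q + 7 = 10q − 2 ⇒ q = 3/7.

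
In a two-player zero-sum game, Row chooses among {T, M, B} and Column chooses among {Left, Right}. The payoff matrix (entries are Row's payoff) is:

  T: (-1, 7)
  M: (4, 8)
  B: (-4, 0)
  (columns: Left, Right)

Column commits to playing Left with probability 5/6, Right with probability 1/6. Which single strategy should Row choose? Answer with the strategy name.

M

Expected payoff of T: (5/6)·(-1) + (1/6)·7 = 1/3.
Expected payoff of M: (5/6)·4 + (1/6)·8 = 14/3.
Expected payoff of B: (5/6)·(-4) + (1/6)·0 = -10/3.
The largest is 14/3, so Row's best response is M.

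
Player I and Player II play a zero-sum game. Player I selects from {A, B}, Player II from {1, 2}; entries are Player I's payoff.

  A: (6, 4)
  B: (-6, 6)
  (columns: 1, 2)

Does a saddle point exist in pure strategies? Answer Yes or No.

No

Row minima: A → 4, B → -6; maximin = 4.
Column maxima: 1 → 6, 2 → 6; minimax = 6.
4 ≠ 6, so no pure-strategy equilibrium exists.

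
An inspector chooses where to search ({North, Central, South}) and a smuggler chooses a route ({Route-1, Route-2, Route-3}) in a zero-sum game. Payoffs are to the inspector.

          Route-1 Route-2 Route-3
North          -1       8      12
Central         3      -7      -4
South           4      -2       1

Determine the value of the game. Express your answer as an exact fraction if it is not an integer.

2

Row minima: North → -1, Central → -7, South → -2; maximin = -1.
Column maxima: Route-1 → 4, Route-2 → 8, Route-3 → 12; minimax = 4.
-1 ≠ 4, so there is no saddle point; optimal play is mixed.
Central is strictly dominated by South, so the inspector never plays it.
Route-3 is strictly dominated by Route-2 (it gives the inspector strictly more in every row), so the smuggler never plays it.
On the remaining 2×2 (North, South vs Route-1, Route-2):
Let the inspector play North with probability p. Expected payoff against Route-1: (-1)p + 4(1−p) = −5p + 4; against Route-2: 8p + (-2)(1−p) = 10p − 2.
Setting these equal: −5p + 4 = 10p − 2 ⇒ −15p = -6 ⇒ p = 2/5, and the value is (-5)·(2/5) + 4 = 2.
For the smuggler: with q = P(Route-1), equating North's and South's payoffs gives −9q + 8 = 6q − 2 ⇒ q = 2/3.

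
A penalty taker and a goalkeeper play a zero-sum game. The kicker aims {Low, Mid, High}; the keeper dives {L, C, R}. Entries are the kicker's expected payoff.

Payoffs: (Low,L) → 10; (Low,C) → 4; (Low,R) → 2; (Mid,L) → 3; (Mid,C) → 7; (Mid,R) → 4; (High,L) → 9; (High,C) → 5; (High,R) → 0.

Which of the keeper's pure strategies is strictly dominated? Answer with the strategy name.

R holds the kicker's payoff strictly below C in every row: 2 < 4, 4 < 7, 0 < 5.
So C is strictly dominated for the keeper.

C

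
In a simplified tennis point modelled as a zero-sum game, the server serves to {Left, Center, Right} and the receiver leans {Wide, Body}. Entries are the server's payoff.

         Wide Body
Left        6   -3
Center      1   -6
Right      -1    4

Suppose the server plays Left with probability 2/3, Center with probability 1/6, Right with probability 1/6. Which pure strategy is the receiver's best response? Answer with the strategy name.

If the receiver plays Wide, the server's expected payoff is (2/3)·6 + (1/6)·1 + (1/6)·(-1) = 4.
If the receiver plays Body, the server's expected payoff is (2/3)·(-3) + (1/6)·(-6) + (1/6)·4 = -7/3.
The receiver minimizes the server's payoff; the smallest is -7/3, so the best response is Body.

Body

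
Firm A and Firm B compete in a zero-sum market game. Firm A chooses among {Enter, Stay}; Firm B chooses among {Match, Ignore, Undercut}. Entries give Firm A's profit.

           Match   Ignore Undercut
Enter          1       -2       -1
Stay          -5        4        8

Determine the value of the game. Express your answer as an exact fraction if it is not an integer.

Row minima: Enter → -2, Stay → -5; maximin = -2.
Column maxima: Match → 1, Ignore → 4, Undercut → 8; minimax = 1.
-2 ≠ 1, so there is no saddle point; optimal play is mixed.
Undercut is strictly dominated by Ignore (it gives Firm A strictly more in every row), so Firm B never plays it.
On the remaining 2×2 (Enter, Stay vs Match, Ignore):
Let Firm A play Enter with probability p. Expected payoff against Match: 1p + (-5)(1−p) = 6p − 5; against Ignore: (-2)p + 4(1−p) = −6p + 4.
Setting these equal: 6p − 5 = −6p + 4 ⇒ 12p = 9 ⇒ p = 3/4, and the value is (6)·(3/4) − 5 = -1/2.
For Firm B: with q = P(Match), equating Enter's and Stay's payoffs gives 3q − 2 = −9q + 4 ⇒ q = 1/2.

-1/2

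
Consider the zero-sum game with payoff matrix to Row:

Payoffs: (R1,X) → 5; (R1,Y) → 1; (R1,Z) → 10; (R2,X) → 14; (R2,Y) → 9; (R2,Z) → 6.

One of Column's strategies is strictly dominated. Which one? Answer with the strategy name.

X

Y holds Row's payoff strictly below X in every row: 1 < 5, 9 < 14.
So X is strictly dominated for Column.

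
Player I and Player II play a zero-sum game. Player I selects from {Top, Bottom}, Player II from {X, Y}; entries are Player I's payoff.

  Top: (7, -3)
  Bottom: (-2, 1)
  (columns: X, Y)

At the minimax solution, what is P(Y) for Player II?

Row minima: Top → -3, Bottom → -2; maximin = -2.
Column maxima: X → 7, Y → 1; minimax = 1.
-2 ≠ 1, so there is no saddle point; optimal play is mixed.
Let Player I play Top with probability p. Expected payoff against X: 7p + (-2)(1−p) = 9p − 2; against Y: (-3)p + 1(1−p) = −4p + 1.
Setting these equal: 9p − 2 = −4p + 1 ⇒ 13p = 3 ⇒ p = 3/13, and the value is (9)·(3/13) − 2 = 1/13.
For Player II: with q = P(X), equating Top's and Bottom's payoffs gives 10q − 3 = −3q + 1 ⇒ q = 4/13.

9/13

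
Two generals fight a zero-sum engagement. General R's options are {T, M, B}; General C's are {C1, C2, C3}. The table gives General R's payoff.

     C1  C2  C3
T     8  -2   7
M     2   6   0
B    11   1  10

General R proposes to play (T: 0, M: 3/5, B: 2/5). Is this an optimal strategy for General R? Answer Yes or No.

Yes

Against C1 this mix gives (3/5)·2 + (2/5)·11 = 28/5.
Against C2 this mix gives (3/5)·6 + (2/5)·1 = 4.
Against C3 this mix gives (3/5)·0 + (2/5)·10 = 4.
All of General C's active replies (C2, C3) yield 4, and no column does worse for General R. The mix makes General C indifferent and guarantees 4, so it is optimal.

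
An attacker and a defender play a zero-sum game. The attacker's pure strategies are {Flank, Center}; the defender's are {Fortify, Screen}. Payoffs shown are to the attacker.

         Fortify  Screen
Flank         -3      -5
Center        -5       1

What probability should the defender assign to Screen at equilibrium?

Row minima: Flank → -5, Center → -5; maximin = -5.
Column maxima: Fortify → -3, Screen → 1; minimax = -3.
-5 ≠ -3, so there is no saddle point; optimal play is mixed.
Let the attacker play Flank with probability p. Expected payoff against Fortify: (-3)p + (-5)(1−p) = 2p − 5; against Screen: (-5)p + 1(1−p) = −6p + 1.
Setting these equal: 2p − 5 = −6p + 1 ⇒ 8p = 6 ⇒ p = 3/4, and the value is (2)·(3/4) − 5 = -7/2.
For the defender: with q = P(Fortify), equating Flank's and Center's payoffs gives 2q − 5 = −6q + 1 ⇒ q = 3/4.

1/4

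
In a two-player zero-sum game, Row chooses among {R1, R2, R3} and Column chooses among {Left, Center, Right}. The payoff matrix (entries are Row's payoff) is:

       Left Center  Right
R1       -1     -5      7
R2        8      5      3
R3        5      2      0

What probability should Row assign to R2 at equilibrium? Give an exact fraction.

Row minima: R1 → -5, R2 → 3, R3 → 0; maximin = 3.
Column maxima: Left → 8, Center → 5, Right → 7; minimax = 5.
3 ≠ 5, so there is no saddle point; optimal play is mixed.
R3 is strictly dominated by R2, so Row never plays it.
Left is strictly dominated by Center (it gives Row strictly more in every row), so Column never plays it.
On the remaining 2×2 (R1, R2 vs Center, Right):
Let Row play R1 with probability p. Expected payoff against Center: (-5)p + 5(1−p) = −10p + 5; against Right: 7p + 3(1−p) = 4p + 3.
Setting these equal: −10p + 5 = 4p + 3 ⇒ −14p = -2 ⇒ p = 1/7, and the value is (-10)·(1/7) + 5 = 25/7.
For Column: with q = P(Center), equating R1's and R2's payoffs gives −12q + 7 = 2q + 3 ⇒ q = 2/7.

6/7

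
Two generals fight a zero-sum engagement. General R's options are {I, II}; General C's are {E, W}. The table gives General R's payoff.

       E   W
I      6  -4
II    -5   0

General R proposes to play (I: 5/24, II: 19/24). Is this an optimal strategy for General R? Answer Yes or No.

Against E this mix gives (5/24)·6 + (19/24)·(-5) = -65/24.
Against W this mix gives (5/24)·(-4) + (19/24)·0 = -5/6.
General C will play E, holding General R to -65/24. Shifting weight toward the row that does better against E would raise this floor (the equalizing mix achieves -4/3 against both E and W), so the proposed strategy is not optimal.

No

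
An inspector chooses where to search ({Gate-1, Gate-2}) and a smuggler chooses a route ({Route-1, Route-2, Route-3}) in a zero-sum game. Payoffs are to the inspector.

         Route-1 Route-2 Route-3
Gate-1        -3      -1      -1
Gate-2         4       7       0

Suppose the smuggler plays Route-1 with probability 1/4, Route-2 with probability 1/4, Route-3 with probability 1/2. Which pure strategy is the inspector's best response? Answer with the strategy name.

Gate-2

Expected payoff of Gate-1: (1/4)·(-3) + (1/4)·(-1) + (1/2)·(-1) = -3/2.
Expected payoff of Gate-2: (1/4)·4 + (1/4)·7 + (1/2)·0 = 11/4.
The largest is 11/4, so the inspector's best response is Gate-2.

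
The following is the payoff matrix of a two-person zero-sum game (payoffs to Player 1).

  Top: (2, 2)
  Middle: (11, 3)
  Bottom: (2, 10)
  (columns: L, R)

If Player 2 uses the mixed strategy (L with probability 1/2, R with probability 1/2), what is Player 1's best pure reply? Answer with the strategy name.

Middle

Expected payoff of Top: (1/2)·2 + (1/2)·2 = 2.
Expected payoff of Middle: (1/2)·11 + (1/2)·3 = 7.
Expected payoff of Bottom: (1/2)·2 + (1/2)·10 = 6.
The largest is 7, so Player 1's best response is Middle.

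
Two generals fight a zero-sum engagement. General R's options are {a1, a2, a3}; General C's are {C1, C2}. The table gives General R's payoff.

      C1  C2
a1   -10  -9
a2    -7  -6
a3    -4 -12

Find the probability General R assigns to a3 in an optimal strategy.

1/9

Row minima: a1 → -10, a2 → -7, a3 → -12; maximin = -7.
Column maxima: C1 → -4, C2 → -6; minimax = -6.
-7 ≠ -6, so there is no saddle point; optimal play is mixed.
a1 is strictly dominated by a2, so General R never plays it.
On the remaining 2×2 (a2, a3 vs C1, C2):
Let General R play a2 with probability p. Expected payoff against C1: (-7)p + (-4)(1−p) = −3p − 4; against C2: (-6)p + (-12)(1−p) = 6p − 12.
Setting these equal: −3p − 4 = 6p − 12 ⇒ −9p = -8 ⇒ p = 8/9, and the value is (-3)·(8/9) − 4 = -20/3.
For General C: with q = P(C1), equating a2's and a3's payoffs gives −q − 6 = 8q − 12 ⇒ q = 2/3.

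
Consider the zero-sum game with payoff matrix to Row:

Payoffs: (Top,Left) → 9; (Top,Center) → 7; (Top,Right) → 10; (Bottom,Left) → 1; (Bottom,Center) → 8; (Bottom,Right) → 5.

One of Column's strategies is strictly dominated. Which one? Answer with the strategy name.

Left holds Row's payoff strictly below Right in every row: 9 < 10, 1 < 5.
So Right is strictly dominated for Column.

Right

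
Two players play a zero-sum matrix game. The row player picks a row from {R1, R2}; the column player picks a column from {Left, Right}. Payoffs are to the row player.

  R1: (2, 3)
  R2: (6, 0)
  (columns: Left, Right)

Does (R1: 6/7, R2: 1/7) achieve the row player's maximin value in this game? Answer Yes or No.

Yes

Against Left this mix gives (6/7)·2 + (1/7)·6 = 18/7.
Against Right this mix gives (6/7)·3 + (1/7)·0 = 18/7.
All of the column player's active replies (Left, Right) yield 18/7, and no column does worse for the row player. The mix makes the column player indifferent and guarantees 18/7, so it is optimal.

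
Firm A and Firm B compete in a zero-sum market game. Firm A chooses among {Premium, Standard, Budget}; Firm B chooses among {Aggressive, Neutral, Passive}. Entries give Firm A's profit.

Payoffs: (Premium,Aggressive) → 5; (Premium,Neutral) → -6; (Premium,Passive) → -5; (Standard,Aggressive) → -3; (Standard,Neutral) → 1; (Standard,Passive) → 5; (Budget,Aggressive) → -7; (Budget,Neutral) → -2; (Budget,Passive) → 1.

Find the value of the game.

-13/15

Row minima: Premium → -6, Standard → -3, Budget → -7; maximin = -3.
Column maxima: Aggressive → 5, Neutral → 1, Passive → 5; minimax = 1.
-3 ≠ 1, so there is no saddle point; optimal play is mixed.
Budget is strictly dominated by Standard, so Firm A never plays it.
Passive is strictly dominated by Neutral (it gives Firm A strictly more in every row), so Firm B never plays it.
On the remaining 2×2 (Premium, Standard vs Aggressive, Neutral):
Let Firm A play Premium with probability p. Expected payoff against Aggressive: 5p + (-3)(1−p) = 8p − 3; against Neutral: (-6)p + 1(1−p) = −7p + 1.
Setting these equal: 8p − 3 = −7p + 1 ⇒ 15p = 4 ⇒ p = 4/15, and the value is (8)·(4/15) − 3 = -13/15.
For Firm B: with q = P(Aggressive), equating Premium's and Standard's payoffs gives 11q − 6 = −4q + 1 ⇒ q = 7/15.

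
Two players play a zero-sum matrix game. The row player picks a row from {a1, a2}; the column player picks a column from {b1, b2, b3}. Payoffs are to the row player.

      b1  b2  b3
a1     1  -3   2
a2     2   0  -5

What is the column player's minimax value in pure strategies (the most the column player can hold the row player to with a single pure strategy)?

0

Column maxima: b1 → 2, b2 → 0, b3 → 2.
The smallest of these is 0.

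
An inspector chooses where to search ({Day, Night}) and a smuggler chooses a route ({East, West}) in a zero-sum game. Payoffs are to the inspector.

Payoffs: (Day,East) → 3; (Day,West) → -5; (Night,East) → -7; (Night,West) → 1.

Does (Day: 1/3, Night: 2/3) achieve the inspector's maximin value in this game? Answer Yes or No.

No

Against East this mix gives (1/3)·3 + (2/3)·(-7) = -11/3.
Against West this mix gives (1/3)·(-5) + (2/3)·1 = -1.
The smuggler will play East, holding the inspector to -11/3. Shifting weight toward the row that does better against East would raise this floor (the equalizing mix achieves -2 against both East and West), so the proposed strategy is not optimal.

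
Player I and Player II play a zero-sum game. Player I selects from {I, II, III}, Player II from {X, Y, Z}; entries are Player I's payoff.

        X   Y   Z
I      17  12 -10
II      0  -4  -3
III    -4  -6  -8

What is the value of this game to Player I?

Row minima: I → -10, II → -4, III → -8; maximin = -4.
Column maxima: X → 17, Y → 12, Z → -3; minimax = -3.
-4 ≠ -3, so there is no saddle point; optimal play is mixed.
III is strictly dominated by II, so Player I never plays it.
X is strictly dominated by Y (it gives Player I strictly more in every row), so Player II never plays it.
On the remaining 2×2 (I, II vs Y, Z):
Let Player I play I with probability p. Expected payoff against Y: 12p + (-4)(1−p) = 16p − 4; against Z: (-10)p + (-3)(1−p) = −7p − 3.
Setting these equal: 16p − 4 = −7p − 3 ⇒ 23p = 1 ⇒ p = 1/23, and the value is (16)·(1/23) − 4 = -76/23.
For Player II: with q = P(Y), equating I's and II's payoffs gives 22q − 10 = −q − 3 ⇒ q = 7/23.

-76/23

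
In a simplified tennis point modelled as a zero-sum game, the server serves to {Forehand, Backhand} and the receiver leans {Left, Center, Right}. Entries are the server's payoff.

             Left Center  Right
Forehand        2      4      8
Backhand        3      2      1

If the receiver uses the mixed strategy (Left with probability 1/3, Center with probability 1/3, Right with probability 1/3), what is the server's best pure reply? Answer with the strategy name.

Expected payoff of Forehand: (1/3)·2 + (1/3)·4 + (1/3)·8 = 14/3.
Expected payoff of Backhand: (1/3)·3 + (1/3)·2 + (1/3)·1 = 2.
The largest is 14/3, so the server's best response is Forehand.

Forehand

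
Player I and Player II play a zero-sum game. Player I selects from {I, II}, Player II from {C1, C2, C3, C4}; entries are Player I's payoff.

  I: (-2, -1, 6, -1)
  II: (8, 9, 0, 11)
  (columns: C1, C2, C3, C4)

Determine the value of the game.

3

Row minima: I → -2, II → 0; maximin = 0.
Column maxima: C1 → 8, C2 → 9, C3 → 6, C4 → 11; minimax = 6.
0 ≠ 6, so there is no saddle point; optimal play is mixed.
C2 is strictly dominated by C1 (it gives Player I strictly more in every row), so Player II never plays it.
C4 is strictly dominated by C1 (it gives Player I strictly more in every row), so Player II never plays it.
On the remaining 2×2 (I, II vs C1, C3):
Let Player I play I with probability p. Expected payoff against C1: (-2)p + 8(1−p) = −10p + 8; against C3: 6p + 0(1−p) = 6p.
Setting these equal: −10p + 8 = 6p ⇒ −16p = -8 ⇒ p = 1/2, and the value is (-10)·(1/2) + 8 = 3.
For Player II: with q = P(C1), equating I's and II's payoffs gives −8q + 6 = 8q ⇒ q = 3/8.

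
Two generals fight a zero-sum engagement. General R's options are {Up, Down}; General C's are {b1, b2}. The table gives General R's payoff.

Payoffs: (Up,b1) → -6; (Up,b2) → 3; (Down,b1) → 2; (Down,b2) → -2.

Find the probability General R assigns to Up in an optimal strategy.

Row minima: Up → -6, Down → -2; maximin = -2.
Column maxima: b1 → 2, b2 → 3; minimax = 2.
-2 ≠ 2, so there is no saddle point; optimal play is mixed.
Let General R play Up with probability p. Expected payoff against b1: (-6)p + 2(1−p) = −8p + 2; against b2: 3p + (-2)(1−p) = 5p − 2.
Setting these equal: −8p + 2 = 5p − 2 ⇒ −13p = -4 ⇒ p = 4/13, and the value is (-8)·(4/13) + 2 = -6/13.
For General C: with q = P(b1), equating Up's and Down's payoffs gives −9q + 3 = 4q − 2 ⇒ q = 5/13.

4/13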